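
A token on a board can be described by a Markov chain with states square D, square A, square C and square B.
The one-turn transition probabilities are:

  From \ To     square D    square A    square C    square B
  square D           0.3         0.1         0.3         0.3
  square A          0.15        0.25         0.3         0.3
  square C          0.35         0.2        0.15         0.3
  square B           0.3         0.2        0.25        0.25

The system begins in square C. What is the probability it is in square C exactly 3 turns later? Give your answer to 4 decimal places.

0.2464

Propagate the distribution vector 3 turns from square C.
After 0 turns: (0.0000, 0.0000, 1.0000, 0.0000)
After 1 turn: (0.3500, 0.2000, 0.1500, 0.3000)
After 2 turns: (0.2775, 0.1750, 0.2625, 0.2850)
After 3 turns: (0.2869, 0.1810, 0.2464, 0.2858)
P(in square C after 3 turns) = 0.2464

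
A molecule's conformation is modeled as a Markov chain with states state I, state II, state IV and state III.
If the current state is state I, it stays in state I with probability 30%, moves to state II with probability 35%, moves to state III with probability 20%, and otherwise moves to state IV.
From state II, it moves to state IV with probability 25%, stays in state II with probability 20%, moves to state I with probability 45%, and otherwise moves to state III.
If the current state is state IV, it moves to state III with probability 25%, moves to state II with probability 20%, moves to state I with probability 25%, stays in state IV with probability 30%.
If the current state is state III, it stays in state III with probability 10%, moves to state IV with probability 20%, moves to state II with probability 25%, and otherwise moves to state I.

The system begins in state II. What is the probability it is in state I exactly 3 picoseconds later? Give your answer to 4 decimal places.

0.3576

Propagate the distribution vector 3 picoseconds from state II.
After 0 picoseconds: (0.0000, 1.0000, 0.0000, 0.0000)
After 1 picosecond: (0.4500, 0.2000, 0.2500, 0.1000)
After 2 picoseconds: (0.3325, 0.2725, 0.2125, 0.1825)
After 3 picoseconds: (0.3576, 0.2590, 0.2183, 0.1651)
P(in state I after 3 picoseconds) = 0.3576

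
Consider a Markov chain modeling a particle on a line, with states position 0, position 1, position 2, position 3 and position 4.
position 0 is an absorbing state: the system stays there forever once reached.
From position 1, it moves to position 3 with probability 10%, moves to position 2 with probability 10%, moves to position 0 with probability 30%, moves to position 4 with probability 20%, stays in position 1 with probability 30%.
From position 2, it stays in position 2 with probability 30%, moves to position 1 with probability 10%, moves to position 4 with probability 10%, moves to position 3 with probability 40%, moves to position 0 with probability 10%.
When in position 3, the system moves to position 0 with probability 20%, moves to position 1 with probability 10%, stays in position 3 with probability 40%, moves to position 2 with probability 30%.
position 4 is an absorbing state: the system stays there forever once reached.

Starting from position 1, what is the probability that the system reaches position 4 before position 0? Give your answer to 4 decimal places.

Let h(s) be the probability of absorption at position 4 starting from transient state s. Then h(position 4) = 1 and h(position 0) = 0. By first-step analysis:
h(position 1) = 0.3·0 + 0.3·h(position 1) + 0.1·h(position 2) + 0.1·h(position 3) + 0.2·1
h(position 2) = 0.1·0 + 0.1·h(position 1) + 0.3·h(position 2) + 0.4·h(position 3) + 0.1·1
h(position 3) = 0.2·0 + 0.1·h(position 1) + 0.3·h(position 2) + 0.4·h(position 3)
Solving: h(position 1) = 0.3632, h(position 2) = 0.3211, h(position 3) = 0.2211.
Starting from position 1, the probability is 0.3632.

0.3632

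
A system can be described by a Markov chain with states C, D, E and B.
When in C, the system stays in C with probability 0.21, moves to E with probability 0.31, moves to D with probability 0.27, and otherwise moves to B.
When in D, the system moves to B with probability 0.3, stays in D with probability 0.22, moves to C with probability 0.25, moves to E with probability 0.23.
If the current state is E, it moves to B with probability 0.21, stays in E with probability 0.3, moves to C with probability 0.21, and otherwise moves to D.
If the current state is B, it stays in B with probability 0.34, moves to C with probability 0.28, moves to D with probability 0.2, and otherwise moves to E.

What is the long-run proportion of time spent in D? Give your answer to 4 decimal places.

Let the stationary distribution be π with π = πP and π_1 + π_2 + π_3 + π_4 = 1.
π_1 = 0.21·π_1 + 0.25·π_2 + 0.21·π_3 + 0.28·π_4
π_2 = 0.27·π_1 + 0.22·π_2 + 0.28·π_3 + 0.2·π_4
π_3 = 0.31·π_1 + 0.23·π_2 + 0.3·π_3 + 0.18·π_4
Solving with the normalization constraint gives π = (0.2383, 0.2418, 0.2535, 0.2664).
So the stationary probability of D is 0.2418.

0.2418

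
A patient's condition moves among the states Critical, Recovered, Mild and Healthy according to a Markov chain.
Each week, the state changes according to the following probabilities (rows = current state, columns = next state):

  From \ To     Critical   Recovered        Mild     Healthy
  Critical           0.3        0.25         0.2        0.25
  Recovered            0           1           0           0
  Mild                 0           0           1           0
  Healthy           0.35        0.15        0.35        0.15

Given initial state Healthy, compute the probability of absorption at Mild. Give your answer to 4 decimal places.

Let h(s) be the probability of absorption at Mild starting from transient state s. Then h(Mild) = 1 and h(Recovered) = 0. By first-step analysis:
h(Critical) = 0.3·h(Critical) + 0.25·0 + 0.2·1 + 0.25·h(Healthy)
h(Healthy) = 0.35·h(Critical) + 0.15·0 + 0.35·1 + 0.15·h(Healthy)
Solving: h(Critical) = 0.5074, h(Healthy) = 0.6207.
Starting from Healthy, the probability is 0.6207.

0.6207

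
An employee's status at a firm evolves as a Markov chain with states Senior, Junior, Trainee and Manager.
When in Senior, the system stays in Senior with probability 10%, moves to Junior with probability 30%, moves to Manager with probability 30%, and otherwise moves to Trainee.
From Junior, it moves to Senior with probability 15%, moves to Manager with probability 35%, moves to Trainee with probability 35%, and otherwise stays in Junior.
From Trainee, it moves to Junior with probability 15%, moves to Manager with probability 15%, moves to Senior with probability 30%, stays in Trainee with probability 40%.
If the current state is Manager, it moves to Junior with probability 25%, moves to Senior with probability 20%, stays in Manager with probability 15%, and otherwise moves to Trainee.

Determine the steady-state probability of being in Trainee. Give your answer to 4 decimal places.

Let the stationary distribution be π with π = πP and π_1 + π_2 + π_3 + π_4 = 1.
π_1 = 0.1·π_1 + 0.15·π_2 + 0.3·π_3 + 0.2·π_4
π_2 = 0.3·π_1 + 0.15·π_2 + 0.15·π_3 + 0.25·π_4
π_3 = 0.3·π_1 + 0.35·π_2 + 0.4·π_3 + 0.4·π_4
Solving with the normalization constraint gives π = (0.2062, 0.2031, 0.3692, 0.2215).
So the stationary probability of Trainee is 0.3692.

0.3692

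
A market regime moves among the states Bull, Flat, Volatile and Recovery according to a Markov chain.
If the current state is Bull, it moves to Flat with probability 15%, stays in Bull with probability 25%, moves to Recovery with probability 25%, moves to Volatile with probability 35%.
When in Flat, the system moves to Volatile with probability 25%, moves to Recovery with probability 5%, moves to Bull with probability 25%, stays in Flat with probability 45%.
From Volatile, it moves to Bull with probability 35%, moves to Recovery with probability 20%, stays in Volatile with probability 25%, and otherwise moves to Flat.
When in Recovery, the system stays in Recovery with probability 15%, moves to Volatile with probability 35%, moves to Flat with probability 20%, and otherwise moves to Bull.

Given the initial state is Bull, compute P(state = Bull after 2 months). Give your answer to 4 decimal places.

0.2975

Propagate the distribution vector 2 months from Bull.
After 0 months: (1.0000, 0.0000, 0.0000, 0.0000)
After 1 month: (0.2500, 0.1500, 0.3500, 0.2500)
After 2 months: (0.2975, 0.2250, 0.3000, 0.1775)
P(in Bull after 2 months) = 0.2975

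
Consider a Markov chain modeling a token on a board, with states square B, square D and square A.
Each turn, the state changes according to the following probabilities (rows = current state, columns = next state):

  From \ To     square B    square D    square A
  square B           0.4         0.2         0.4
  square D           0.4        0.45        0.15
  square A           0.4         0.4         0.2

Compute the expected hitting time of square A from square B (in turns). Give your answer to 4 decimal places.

Let t(s) be the expected number of turns to first reach square A from state s, with t(square A) = 0. Conditioning on the first turn:
t(square B) = 1 + 0.4·t(square B) + 0.2·t(square D)
t(square D) = 1 + 0.4·t(square B) + 0.45·t(square D)
Solving: t(square B) = 3.0000, t(square D) = 4.0000.
Expected turns from square B to square A: 3.0000.

3.0000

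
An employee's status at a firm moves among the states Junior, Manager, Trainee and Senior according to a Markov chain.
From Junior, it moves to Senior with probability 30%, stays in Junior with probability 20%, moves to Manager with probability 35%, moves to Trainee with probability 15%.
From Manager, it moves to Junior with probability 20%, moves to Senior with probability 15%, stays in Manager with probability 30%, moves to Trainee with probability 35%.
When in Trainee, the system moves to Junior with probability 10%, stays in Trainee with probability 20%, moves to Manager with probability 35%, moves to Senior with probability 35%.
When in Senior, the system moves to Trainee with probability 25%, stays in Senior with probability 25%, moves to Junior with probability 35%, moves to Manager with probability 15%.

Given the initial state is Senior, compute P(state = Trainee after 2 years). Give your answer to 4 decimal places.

Propagate the distribution vector 2 years from Senior.
After 0 years: (0.0000, 0.0000, 0.0000, 1.0000)
After 1 year: (0.3500, 0.1500, 0.2500, 0.2500)
After 2 years: (0.2125, 0.2925, 0.2175, 0.2775)
P(in Trainee after 2 years) = 0.2175

0.2175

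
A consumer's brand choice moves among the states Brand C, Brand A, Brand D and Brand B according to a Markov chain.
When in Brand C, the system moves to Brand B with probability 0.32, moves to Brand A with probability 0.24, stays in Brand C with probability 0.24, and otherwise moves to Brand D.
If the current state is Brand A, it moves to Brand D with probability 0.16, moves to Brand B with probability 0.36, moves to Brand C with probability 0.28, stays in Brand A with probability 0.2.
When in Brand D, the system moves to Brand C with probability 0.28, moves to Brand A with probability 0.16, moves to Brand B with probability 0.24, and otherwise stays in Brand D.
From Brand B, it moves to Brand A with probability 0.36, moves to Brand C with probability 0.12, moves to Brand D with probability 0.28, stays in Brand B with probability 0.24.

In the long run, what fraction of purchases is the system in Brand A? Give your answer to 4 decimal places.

0.2453

Let the stationary distribution be π with π = πP and π_1 + π_2 + π_3 + π_4 = 1.
π_1 = 0.24·π_1 + 0.28·π_2 + 0.28·π_3 + 0.12·π_4
π_2 = 0.24·π_1 + 0.2·π_2 + 0.16·π_3 + 0.36·π_4
π_3 = 0.2·π_1 + 0.16·π_2 + 0.32·π_3 + 0.28·π_4
Solving with the normalization constraint gives π = (0.2250, 0.2453, 0.2423, 0.2874).
So the stationary probability of Brand A is 0.2453.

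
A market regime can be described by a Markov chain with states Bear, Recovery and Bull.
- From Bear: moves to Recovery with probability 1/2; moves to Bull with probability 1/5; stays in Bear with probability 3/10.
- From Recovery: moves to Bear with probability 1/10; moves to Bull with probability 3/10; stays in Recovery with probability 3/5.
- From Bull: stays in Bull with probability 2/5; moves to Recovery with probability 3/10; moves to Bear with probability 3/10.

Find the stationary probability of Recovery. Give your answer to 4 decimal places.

0.4865

Let the stationary distribution be π with π = πP and π_1 + π_2 + π_3 = 1.
π_1 = 0.3·π_1 + 0.1·π_2 + 0.3·π_3
π_2 = 0.5·π_1 + 0.6·π_2 + 0.3·π_3
Solving with the normalization constraint gives π = (0.2027, 0.4865, 0.3108).
So the stationary probability of Recovery is 0.4865.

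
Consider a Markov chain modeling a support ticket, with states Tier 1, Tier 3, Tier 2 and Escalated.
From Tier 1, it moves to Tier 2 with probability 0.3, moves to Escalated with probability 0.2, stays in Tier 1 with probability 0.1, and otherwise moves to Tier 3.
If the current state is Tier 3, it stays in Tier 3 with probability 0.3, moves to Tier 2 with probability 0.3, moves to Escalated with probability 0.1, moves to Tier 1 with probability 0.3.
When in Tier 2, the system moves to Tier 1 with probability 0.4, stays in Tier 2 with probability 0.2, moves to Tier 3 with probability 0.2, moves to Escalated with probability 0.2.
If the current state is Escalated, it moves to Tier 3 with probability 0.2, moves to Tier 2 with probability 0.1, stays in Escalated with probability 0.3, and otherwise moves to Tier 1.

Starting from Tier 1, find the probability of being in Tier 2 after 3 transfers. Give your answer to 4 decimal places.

Propagate the distribution vector 3 transfers from Tier 1.
After 0 transfers: (1.0000, 0.0000, 0.0000, 0.0000)
After 1 transfer: (0.1000, 0.4000, 0.3000, 0.2000)
After 2 transfers: (0.3300, 0.2600, 0.2300, 0.1800)
After 3 transfers: (0.2750, 0.2920, 0.2410, 0.1920)
P(in Tier 2 after 3 transfers) = 0.2410

0.2410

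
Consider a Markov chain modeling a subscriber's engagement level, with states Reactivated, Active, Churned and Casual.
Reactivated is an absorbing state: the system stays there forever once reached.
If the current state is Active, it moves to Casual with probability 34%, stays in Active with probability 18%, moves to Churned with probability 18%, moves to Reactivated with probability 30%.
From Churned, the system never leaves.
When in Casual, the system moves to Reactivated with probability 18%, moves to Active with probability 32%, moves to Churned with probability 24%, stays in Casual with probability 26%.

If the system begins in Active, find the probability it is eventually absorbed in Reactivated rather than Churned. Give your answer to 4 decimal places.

0.5687

Let h(s) be the probability of absorption at Reactivated starting from transient state s. Then h(Reactivated) = 1 and h(Churned) = 0. By first-step analysis:
h(Active) = 0.3·1 + 0.18·h(Active) + 0.18·0 + 0.34·h(Casual)
h(Casual) = 0.18·1 + 0.32·h(Active) + 0.24·0 + 0.26·h(Casual)
Solving: h(Active) = 0.5687, h(Casual) = 0.4892.
Starting from Active, the probability is 0.5687.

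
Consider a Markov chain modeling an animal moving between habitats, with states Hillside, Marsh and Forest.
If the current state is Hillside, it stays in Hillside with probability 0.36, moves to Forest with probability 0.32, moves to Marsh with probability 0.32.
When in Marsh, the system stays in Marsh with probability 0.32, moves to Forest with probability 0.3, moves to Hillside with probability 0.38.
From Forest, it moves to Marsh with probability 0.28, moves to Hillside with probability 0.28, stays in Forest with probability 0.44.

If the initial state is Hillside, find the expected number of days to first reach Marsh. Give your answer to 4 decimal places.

3.2738

Let t(s) be the expected number of days to first reach Marsh from state s, with t(Marsh) = 0. Conditioning on the first day:
t(Hillside) = 1 + 0.36·t(Hillside) + 0.32·t(Forest)
t(Forest) = 1 + 0.28·t(Hillside) + 0.44·t(Forest)
Solving: t(Hillside) = 3.2738, t(Forest) = 3.4226.
Expected days from Hillside to Marsh: 3.2738.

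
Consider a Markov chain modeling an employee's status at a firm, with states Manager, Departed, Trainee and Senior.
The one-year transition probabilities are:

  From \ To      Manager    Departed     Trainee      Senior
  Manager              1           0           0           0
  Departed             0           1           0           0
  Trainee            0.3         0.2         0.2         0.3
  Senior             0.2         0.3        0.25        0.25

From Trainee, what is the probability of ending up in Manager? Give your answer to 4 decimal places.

Let h(s) be the probability of absorption at Manager starting from transient state s. Then h(Manager) = 1 and h(Departed) = 0. By first-step analysis:
h(Trainee) = 0.3·1 + 0.2·0 + 0.2·h(Trainee) + 0.3·h(Senior)
h(Senior) = 0.2·1 + 0.3·0 + 0.25·h(Trainee) + 0.25·h(Senior)
Solving: h(Trainee) = 0.5429, h(Senior) = 0.4476.
Starting from Trainee, the probability is 0.5429.

0.5429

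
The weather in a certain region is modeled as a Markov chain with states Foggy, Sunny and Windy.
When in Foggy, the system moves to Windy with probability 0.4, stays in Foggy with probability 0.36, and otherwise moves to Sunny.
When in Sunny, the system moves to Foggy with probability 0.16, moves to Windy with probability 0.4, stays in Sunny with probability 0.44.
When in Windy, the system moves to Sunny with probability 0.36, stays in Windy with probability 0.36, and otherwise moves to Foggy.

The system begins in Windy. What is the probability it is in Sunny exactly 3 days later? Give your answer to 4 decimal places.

0.3573

Propagate the distribution vector 3 days from Windy.
After 0 days: (0.0000, 0.0000, 1.0000)
After 1 day: (0.2800, 0.3600, 0.3600)
After 2 days: (0.2592, 0.3552, 0.3856)
After 3 days: (0.2581, 0.3573, 0.3846)
P(in Sunny after 3 days) = 0.3573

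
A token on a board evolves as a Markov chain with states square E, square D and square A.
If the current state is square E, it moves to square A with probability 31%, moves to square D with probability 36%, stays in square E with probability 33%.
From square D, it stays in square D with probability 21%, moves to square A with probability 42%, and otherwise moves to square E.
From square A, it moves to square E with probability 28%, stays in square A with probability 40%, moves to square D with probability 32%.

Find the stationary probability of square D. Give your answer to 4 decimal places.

0.2999

Let the stationary distribution be π with π = πP and π_1 + π_2 + π_3 = 1.
π_1 = 0.33·π_1 + 0.37·π_2 + 0.28·π_3
π_2 = 0.36·π_1 + 0.21·π_2 + 0.32·π_3
Solving with the normalization constraint gives π = (0.3232, 0.2999, 0.3769).
So the stationary probability of square D is 0.2999.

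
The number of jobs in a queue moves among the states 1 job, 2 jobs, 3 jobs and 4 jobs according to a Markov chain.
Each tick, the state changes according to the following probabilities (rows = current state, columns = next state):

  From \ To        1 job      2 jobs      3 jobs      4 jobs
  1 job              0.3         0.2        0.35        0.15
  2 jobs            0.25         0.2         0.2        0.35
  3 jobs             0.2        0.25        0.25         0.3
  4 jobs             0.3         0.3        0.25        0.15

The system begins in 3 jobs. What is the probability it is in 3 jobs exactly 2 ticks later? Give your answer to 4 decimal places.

Propagate the distribution vector 2 ticks from 3 jobs.
After 0 ticks: (0.0000, 0.0000, 1.0000, 0.0000)
After 1 tick: (0.2000, 0.2500, 0.2500, 0.3000)
After 2 ticks: (0.2625, 0.2425, 0.2575, 0.2375)
P(in 3 jobs after 2 ticks) = 0.2575

0.2575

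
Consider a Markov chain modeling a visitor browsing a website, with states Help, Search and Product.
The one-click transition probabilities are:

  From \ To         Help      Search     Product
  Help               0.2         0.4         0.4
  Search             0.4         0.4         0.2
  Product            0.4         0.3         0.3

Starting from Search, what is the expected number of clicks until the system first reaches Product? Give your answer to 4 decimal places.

3.7500

Let t(s) be the expected number of clicks to first reach Product from state s, with t(Product) = 0. Conditioning on the first click:
t(Help) = 1 + 0.2·t(Help) + 0.4·t(Search)
t(Search) = 1 + 0.4·t(Help) + 0.4·t(Search)
Solving: t(Help) = 3.1250, t(Search) = 3.7500.
Expected clicks from Search to Product: 3.7500.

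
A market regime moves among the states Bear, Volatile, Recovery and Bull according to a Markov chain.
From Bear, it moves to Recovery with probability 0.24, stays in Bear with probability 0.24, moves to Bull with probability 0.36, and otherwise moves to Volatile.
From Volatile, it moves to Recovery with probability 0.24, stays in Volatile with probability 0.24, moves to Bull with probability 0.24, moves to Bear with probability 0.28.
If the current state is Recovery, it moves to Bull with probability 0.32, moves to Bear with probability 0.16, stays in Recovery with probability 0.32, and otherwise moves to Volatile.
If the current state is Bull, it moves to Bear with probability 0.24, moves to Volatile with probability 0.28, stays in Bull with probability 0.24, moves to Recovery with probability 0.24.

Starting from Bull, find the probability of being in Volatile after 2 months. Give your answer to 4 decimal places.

0.2208

Propagate the distribution vector 2 months from Bull.
After 0 months: (0.0000, 0.0000, 0.0000, 1.0000)
After 1 month: (0.2400, 0.2800, 0.2400, 0.2400)
After 2 months: (0.2320, 0.2208, 0.2592, 0.2880)
P(in Volatile after 2 months) = 0.2208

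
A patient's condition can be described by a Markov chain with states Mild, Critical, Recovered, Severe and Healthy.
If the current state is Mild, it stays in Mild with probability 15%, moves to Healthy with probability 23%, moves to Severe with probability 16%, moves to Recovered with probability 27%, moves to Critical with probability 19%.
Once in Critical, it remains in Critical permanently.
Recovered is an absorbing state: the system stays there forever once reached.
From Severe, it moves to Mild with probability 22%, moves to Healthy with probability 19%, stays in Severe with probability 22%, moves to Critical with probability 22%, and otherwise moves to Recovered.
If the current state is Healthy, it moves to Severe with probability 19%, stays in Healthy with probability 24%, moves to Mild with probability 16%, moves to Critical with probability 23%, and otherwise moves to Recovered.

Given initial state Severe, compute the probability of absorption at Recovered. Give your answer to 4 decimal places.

0.4536

Let h(s) be the probability of absorption at Recovered starting from transient state s. Then h(Recovered) = 1 and h(Critical) = 0. By first-step analysis:
h(Mild) = 0.15·h(Mild) + 0.19·0 + 0.27·1 + 0.16·h(Severe) + 0.23·h(Healthy)
h(Severe) = 0.22·h(Mild) + 0.22·0 + 0.15·1 + 0.22·h(Severe) + 0.19·h(Healthy)
h(Healthy) = 0.16·h(Mild) + 0.23·0 + 0.18·1 + 0.19·h(Severe) + 0.24·h(Healthy)
Solving: h(Mild) = 0.5279, h(Severe) = 0.4536, h(Healthy) = 0.4614.
Starting from Severe, the probability is 0.4536.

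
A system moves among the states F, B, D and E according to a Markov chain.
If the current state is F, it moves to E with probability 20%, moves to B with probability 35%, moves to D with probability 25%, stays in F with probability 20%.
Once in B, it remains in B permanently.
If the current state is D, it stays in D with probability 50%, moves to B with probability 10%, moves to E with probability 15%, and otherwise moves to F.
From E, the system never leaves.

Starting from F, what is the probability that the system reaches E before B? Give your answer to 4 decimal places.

0.4074

Let h(s) be the probability of absorption at E starting from transient state s. Then h(E) = 1 and h(B) = 0. By first-step analysis:
h(F) = 0.2·h(F) + 0.35·0 + 0.25·h(D) + 0.2·1
h(D) = 0.25·h(F) + 0.1·0 + 0.5·h(D) + 0.15·1
Solving: h(F) = 0.4074, h(D) = 0.5037.
Starting from F, the probability is 0.4074.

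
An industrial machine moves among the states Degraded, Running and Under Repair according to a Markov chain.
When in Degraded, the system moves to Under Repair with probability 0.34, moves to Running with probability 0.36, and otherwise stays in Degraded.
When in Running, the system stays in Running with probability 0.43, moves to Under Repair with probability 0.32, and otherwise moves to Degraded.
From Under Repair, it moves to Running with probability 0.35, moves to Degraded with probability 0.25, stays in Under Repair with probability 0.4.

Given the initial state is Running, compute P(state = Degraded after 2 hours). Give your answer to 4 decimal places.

0.2625

Sum over the intermediate state after 1 hour:
P = P(Running→Degraded)·P(Degraded→Degraded) + P(Running→Running)·P(Running→Degraded) + P(Running→Under Repair)·P(Under Repair→Degraded)
  = 0.25×0.3 + 0.43×0.25 + 0.32×0.25
  = 0.0750 + 0.1075 + 0.0800 = 0.2625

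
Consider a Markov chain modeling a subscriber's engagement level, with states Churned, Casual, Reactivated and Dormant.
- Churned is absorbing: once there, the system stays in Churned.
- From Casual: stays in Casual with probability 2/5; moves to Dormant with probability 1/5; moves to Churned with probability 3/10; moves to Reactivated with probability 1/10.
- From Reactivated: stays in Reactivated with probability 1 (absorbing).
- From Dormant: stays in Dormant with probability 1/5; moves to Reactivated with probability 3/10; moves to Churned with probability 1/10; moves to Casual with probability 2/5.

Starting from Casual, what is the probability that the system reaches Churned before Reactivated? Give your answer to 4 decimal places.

0.6500

Let h(s) be the probability of absorption at Churned starting from transient state s. Then h(Churned) = 1 and h(Reactivated) = 0. By first-step analysis:
h(Casual) = 0.3·1 + 0.4·h(Casual) + 0.1·0 + 0.2·h(Dormant)
h(Dormant) = 0.1·1 + 0.4·h(Casual) + 0.3·0 + 0.2·h(Dormant)
Solving: h(Casual) = 0.6500, h(Dormant) = 0.4500.
Starting from Casual, the probability is 0.6500.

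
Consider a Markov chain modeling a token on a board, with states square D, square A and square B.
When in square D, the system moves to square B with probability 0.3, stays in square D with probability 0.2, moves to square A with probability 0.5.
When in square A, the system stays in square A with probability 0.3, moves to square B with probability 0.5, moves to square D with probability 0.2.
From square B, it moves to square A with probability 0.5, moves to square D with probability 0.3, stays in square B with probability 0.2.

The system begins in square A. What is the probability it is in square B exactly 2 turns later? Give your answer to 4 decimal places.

Sum over the intermediate state after 1 turn:
P = P(square A→square D)·P(square D→square B) + P(square A→square A)·P(square A→square B) + P(square A→square B)·P(square B→square B)
  = 0.2×0.3 + 0.3×0.5 + 0.5×0.2
  = 0.0600 + 0.1500 + 0.1000 = 0.3100

0.3100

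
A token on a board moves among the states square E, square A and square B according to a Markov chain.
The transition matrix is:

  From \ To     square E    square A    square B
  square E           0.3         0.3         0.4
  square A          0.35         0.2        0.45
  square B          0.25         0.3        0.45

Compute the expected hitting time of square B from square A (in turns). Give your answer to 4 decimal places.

2.3077

Let t(s) be the expected number of turns to first reach square B from state s, with t(square B) = 0. Conditioning on the first turn:
t(square E) = 1 + 0.3·t(square E) + 0.3·t(square A)
t(square A) = 1 + 0.35·t(square E) + 0.2·t(square A)
Solving: t(square E) = 2.4176, t(square A) = 2.3077.
Expected turns from square A to square B: 2.3077.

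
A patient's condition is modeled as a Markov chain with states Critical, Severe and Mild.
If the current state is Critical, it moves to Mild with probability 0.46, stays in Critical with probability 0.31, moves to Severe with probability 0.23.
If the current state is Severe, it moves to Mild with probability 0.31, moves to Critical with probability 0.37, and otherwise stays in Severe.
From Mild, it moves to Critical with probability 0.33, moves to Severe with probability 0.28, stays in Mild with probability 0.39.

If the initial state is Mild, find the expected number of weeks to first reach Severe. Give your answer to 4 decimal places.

3.7904

Let t(s) be the expected number of weeks to first reach Severe from state s, with t(Severe) = 0. Conditioning on the first week:
t(Critical) = 1 + 0.31·t(Critical) + 0.46·t(Mild)
t(Mild) = 1 + 0.33·t(Critical) + 0.39·t(Mild)
Solving: t(Critical) = 3.9762, t(Mild) = 3.7904.
Expected weeks from Mild to Severe: 3.7904.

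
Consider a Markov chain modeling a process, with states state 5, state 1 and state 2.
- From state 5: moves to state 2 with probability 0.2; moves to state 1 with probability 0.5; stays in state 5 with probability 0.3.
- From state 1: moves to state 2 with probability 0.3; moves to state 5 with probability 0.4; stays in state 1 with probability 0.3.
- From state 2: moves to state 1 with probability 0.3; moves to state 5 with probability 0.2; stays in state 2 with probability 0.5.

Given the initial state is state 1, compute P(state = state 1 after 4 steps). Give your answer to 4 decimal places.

0.3612

Propagate the distribution vector 4 steps from state 1.
After 0 steps: (0.0000, 1.0000, 0.0000)
After 1 step: (0.4000, 0.3000, 0.3000)
After 2 steps: (0.3000, 0.3800, 0.3200)
After 3 steps: (0.3060, 0.3600, 0.3340)
After 4 steps: (0.3026, 0.3612, 0.3362)
P(in state 1 after 4 steps) = 0.3612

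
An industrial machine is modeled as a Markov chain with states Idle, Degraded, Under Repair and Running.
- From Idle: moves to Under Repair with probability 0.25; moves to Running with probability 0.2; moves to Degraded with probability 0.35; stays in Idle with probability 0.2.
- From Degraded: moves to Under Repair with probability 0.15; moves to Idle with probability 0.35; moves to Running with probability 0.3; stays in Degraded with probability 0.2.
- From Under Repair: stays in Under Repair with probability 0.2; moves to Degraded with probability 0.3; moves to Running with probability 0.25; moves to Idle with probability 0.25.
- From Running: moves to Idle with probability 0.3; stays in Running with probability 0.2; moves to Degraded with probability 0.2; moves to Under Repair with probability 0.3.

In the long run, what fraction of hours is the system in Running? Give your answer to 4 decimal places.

0.2376

Let the stationary distribution be π with π = πP and π_1 + π_2 + π_3 + π_4 = 1.
π_1 = 0.2·π_1 + 0.35·π_2 + 0.25·π_3 + 0.3·π_4
π_2 = 0.35·π_1 + 0.2·π_2 + 0.3·π_3 + 0.2·π_4
π_3 = 0.25·π_1 + 0.15·π_2 + 0.2·π_3 + 0.3·π_4
Solving with the normalization constraint gives π = (0.2745, 0.2636, 0.2243, 0.2376).
So the stationary probability of Running is 0.2376.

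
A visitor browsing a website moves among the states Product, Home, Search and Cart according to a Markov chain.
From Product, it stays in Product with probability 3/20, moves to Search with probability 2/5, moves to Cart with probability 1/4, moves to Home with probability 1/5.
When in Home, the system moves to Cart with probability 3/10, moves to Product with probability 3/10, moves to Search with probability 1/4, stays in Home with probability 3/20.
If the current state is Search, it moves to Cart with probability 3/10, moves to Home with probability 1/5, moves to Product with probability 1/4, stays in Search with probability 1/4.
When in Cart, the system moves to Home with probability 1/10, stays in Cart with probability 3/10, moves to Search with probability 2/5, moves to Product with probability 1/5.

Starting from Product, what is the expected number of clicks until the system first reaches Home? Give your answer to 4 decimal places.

Let t(s) be the expected number of clicks to first reach Home from state s, with t(Home) = 0. Conditioning on the first click:
t(Product) = 1 + 0.15·t(Product) + 0.4·t(Search) + 0.25·t(Cart)
t(Search) = 1 + 0.25·t(Product) + 0.25·t(Search) + 0.3·t(Cart)
t(Cart) = 1 + 0.2·t(Product) + 0.4·t(Search) + 0.3·t(Cart)
Solving: t(Product) = 5.8189, t(Search) = 5.8455, t(Cart) = 6.4314.
Expected clicks from Product to Home: 5.8189.

5.8189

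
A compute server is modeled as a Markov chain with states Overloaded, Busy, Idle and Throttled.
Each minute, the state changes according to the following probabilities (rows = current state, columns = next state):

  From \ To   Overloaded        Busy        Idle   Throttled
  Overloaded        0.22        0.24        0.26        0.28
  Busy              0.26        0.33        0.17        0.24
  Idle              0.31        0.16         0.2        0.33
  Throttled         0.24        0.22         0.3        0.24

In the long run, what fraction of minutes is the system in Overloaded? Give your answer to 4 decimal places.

Let the stationary distribution be π with π = πP and π_1 + π_2 + π_3 + π_4 = 1.
π_1 = 0.22·π_1 + 0.26·π_2 + 0.31·π_3 + 0.24·π_4
π_2 = 0.24·π_1 + 0.33·π_2 + 0.16·π_3 + 0.22·π_4
π_3 = 0.26·π_1 + 0.17·π_2 + 0.2·π_3 + 0.3·π_4
Solving with the normalization constraint gives π = (0.2561, 0.2371, 0.2354, 0.2714).
So the stationary probability of Overloaded is 0.2561.

0.2561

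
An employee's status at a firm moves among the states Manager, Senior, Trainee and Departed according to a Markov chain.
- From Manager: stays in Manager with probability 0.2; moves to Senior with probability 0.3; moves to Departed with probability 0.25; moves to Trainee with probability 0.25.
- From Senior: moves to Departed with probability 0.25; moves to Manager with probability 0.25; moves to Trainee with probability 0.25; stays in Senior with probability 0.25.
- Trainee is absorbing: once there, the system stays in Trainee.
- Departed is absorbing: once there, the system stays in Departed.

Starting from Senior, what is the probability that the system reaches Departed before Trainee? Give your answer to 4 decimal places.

Let h(s) be the probability of absorption at Departed starting from transient state s. Then h(Departed) = 1 and h(Trainee) = 0. By first-step analysis:
h(Manager) = 0.2·h(Manager) + 0.3·h(Senior) + 0.25·0 + 0.25·1
h(Senior) = 0.25·h(Manager) + 0.25·h(Senior) + 0.25·0 + 0.25·1
Solving: h(Manager) = 0.5000, h(Senior) = 0.5000.
Starting from Senior, the probability is 0.5000.

0.5000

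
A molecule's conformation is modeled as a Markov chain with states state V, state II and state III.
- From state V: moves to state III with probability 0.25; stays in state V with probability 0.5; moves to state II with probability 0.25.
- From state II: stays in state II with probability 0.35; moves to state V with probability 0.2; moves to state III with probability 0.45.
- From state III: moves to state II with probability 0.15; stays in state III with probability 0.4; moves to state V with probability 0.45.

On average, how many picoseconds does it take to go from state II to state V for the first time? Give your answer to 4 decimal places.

3.2558

Let t(s) be the expected number of picoseconds to first reach state V from state s, with t(state V) = 0. Conditioning on the first picosecond:
t(state II) = 1 + 0.35·t(state II) + 0.45·t(state III)
t(state III) = 1 + 0.15·t(state II) + 0.4·t(state III)
Solving: t(state II) = 3.2558, t(state III) = 2.4806.
Expected picoseconds from state II to state V: 3.2558.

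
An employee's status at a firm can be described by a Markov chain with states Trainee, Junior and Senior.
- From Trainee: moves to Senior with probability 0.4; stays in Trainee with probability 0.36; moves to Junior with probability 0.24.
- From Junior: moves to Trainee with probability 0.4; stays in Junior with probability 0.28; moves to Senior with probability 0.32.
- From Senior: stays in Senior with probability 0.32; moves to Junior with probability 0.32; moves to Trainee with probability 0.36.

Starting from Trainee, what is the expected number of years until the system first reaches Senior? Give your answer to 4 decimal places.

Let t(s) be the expected number of years to first reach Senior from state s, with t(Senior) = 0. Conditioning on the first year:
t(Trainee) = 1 + 0.36·t(Trainee) + 0.24·t(Junior)
t(Junior) = 1 + 0.4·t(Trainee) + 0.28·t(Junior)
Solving: t(Trainee) = 2.6316, t(Junior) = 2.8509.
Expected years from Trainee to Senior: 2.6316.

2.6316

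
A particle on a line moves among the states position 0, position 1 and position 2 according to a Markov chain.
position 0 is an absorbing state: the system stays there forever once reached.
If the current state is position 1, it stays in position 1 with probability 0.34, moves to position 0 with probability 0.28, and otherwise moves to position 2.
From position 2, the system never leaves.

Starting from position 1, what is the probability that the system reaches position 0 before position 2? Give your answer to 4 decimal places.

Let h(s) be the probability of absorption at position 0 starting from transient state s. Then h(position 0) = 1 and h(position 2) = 0. By first-step analysis:
h(position 1) = 0.28·1 + 0.34·h(position 1) + 0.38·0
Solving: h(position 1) = 0.4242.
Starting from position 1, the probability is 0.4242.

0.4242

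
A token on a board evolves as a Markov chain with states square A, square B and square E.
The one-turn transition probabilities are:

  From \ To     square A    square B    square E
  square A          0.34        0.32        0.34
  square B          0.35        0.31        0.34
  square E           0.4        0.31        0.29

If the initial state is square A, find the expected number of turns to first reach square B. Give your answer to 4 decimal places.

3.1569

Let t(s) be the expected number of turns to first reach square B from state s, with t(square B) = 0. Conditioning on the first turn:
t(square A) = 1 + 0.34·t(square A) + 0.34·t(square E)
t(square E) = 1 + 0.4·t(square A) + 0.29·t(square E)
Solving: t(square A) = 3.1569, t(square E) = 3.1870.
Expected turns from square A to square B: 3.1569.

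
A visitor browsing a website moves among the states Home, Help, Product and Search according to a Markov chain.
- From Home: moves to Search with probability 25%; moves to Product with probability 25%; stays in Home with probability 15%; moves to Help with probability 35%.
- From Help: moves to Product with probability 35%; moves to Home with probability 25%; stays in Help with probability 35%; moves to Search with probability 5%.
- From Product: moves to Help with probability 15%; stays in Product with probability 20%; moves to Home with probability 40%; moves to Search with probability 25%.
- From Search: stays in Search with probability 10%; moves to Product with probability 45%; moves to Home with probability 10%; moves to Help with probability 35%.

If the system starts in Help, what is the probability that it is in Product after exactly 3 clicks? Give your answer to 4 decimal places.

Propagate the distribution vector 3 clicks from Help.
After 0 clicks: (0.0000, 1.0000, 0.0000, 0.0000)
After 1 click: (0.2500, 0.3500, 0.3500, 0.0500)
After 2 clicks: (0.2700, 0.2800, 0.2775, 0.1725)
After 3 clicks: (0.2388, 0.2945, 0.2986, 0.1681)
P(in Product after 3 clicks) = 0.2986

0.2986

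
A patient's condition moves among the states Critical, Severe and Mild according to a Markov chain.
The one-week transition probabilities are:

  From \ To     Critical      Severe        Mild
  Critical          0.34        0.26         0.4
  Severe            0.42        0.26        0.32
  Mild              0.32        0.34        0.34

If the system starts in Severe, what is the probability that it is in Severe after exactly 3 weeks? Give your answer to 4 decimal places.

Propagate the distribution vector 3 weeks from Severe.
After 0 weeks: (0.0000, 1.0000, 0.0000)
After 1 week: (0.4200, 0.2600, 0.3200)
After 2 weeks: (0.3544, 0.2856, 0.3600)
After 3 weeks: (0.3556, 0.2888, 0.3556)
P(in Severe after 3 weeks) = 0.2888

0.2888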